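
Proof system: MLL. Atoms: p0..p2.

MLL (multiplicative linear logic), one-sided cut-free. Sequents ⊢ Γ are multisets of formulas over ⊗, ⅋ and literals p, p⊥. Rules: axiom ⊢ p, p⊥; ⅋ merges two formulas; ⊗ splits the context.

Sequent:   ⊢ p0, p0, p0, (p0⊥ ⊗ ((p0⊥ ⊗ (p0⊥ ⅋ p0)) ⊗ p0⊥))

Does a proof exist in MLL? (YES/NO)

Derivation (root first):
[⊗]  ⊢ p0, p0, p0, (p0⊥ ⊗ ((p0⊥ ⊗ (p0⊥ ⅋ p0)) ⊗ p0⊥))
  [Ax]  ⊢ p0, p0⊥
  [⊗]  ⊢ p0, p0, ((p0⊥ ⊗ (p0⊥ ⅋ p0)) ⊗ p0⊥)
    [⊗]  ⊢ p0, (p0⊥ ⊗ (p0⊥ ⅋ p0))
      [Ax]  ⊢ p0, p0⊥
      [⅋]  ⊢ (p0⊥ ⅋ p0)
        [Ax]  ⊢ p0, p0⊥
    [Ax]  ⊢ p0, p0⊥

Result: YES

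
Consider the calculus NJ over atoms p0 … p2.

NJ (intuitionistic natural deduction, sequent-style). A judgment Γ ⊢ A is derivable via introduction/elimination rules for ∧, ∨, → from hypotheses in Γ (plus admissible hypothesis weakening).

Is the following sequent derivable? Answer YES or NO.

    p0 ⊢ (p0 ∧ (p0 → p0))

Derivation (root first):
[∧I] p0 ⊢ (p0 ∧ (p0 → p0))
  [Wk] p0, p0 ⊢ p0
    [Ax] p0 ⊢ p0
  [→I] p0 ⊢ (p0 → p0)
    [Wk] p0, p0 ⊢ p0
      [Ax] p0 ⊢ p0

Result: YES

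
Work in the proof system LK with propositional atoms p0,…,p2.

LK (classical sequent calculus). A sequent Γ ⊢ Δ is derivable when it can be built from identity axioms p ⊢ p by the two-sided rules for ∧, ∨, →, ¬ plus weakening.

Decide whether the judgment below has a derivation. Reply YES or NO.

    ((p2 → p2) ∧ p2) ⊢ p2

Derivation trace:
[∧L] ((p2 → p2) ∧ p2) ⊢ p2
  [→L] p2, (p2 → p2) ⊢ p2
    [Ax] p2 ⊢ p2
    [Ax] p2 ⊢ p2

Result: YES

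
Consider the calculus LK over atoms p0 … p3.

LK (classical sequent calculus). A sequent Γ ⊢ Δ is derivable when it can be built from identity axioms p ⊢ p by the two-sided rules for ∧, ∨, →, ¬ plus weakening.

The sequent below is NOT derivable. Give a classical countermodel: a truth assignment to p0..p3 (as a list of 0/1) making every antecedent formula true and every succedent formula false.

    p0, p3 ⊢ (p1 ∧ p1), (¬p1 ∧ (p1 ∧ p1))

Truth-table refutation:
  v=0000: Γ:[p0=F, p3=F] Δ:[(p1 ∧ p1)=F, (¬p1 ∧ (p1 ∧ p1))=F] refutes=False
  v=0001: Γ:[p0=F, p3=T] Δ:[(p1 ∧ p1)=F, (¬p1 ∧ (p1 ∧ p1))=F] refutes=False
  v=0010: Γ:[p0=F, p3=F] Δ:[(p1 ∧ p1)=F, (¬p1 ∧ (p1 ∧ p1))=F] refutes=False
  v=0011: Γ:[p0=F, p3=T] Δ:[(p1 ∧ p1)=F, (¬p1 ∧ (p1 ∧ p1))=F] refutes=False
  v=0100: Γ:[p0=F, p3=F] Δ:[(p1 ∧ p1)=T, (¬p1 ∧ (p1 ∧ p1))=F] refutes=False
  v=0101: Γ:[p0=F, p3=T] Δ:[(p1 ∧ p1)=T, (¬p1 ∧ (p1 ∧ p1))=F] refutes=False
  v=0110: Γ:[p0=F, p3=F] Δ:[(p1 ∧ p1)=T, (¬p1 ∧ (p1 ∧ p1))=F] refutes=False
  v=0111: Γ:[p0=F, p3=T] Δ:[(p1 ∧ p1)=T, (¬p1 ∧ (p1 ∧ p1))=F] refutes=False
  v=1000: Γ:[p0=T, p3=F] Δ:[(p1 ∧ p1)=F, (¬p1 ∧ (p1 ∧ p1))=F] refutes=False
  v=1001: Γ:[p0=T, p3=T] Δ:[(p1 ∧ p1)=F, (¬p1 ∧ (p1 ∧ p1))=F] refutes=True  ← countermodel

Result: [1, 0, 0, 1]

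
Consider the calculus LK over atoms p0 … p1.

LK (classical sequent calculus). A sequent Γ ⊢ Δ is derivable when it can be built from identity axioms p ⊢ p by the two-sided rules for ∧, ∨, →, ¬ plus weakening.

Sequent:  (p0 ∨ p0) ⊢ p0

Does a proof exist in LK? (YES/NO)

Derivation trace:
[∨L] (p0 ∨ p0) ⊢ p0
  [WR] p0 ⊢ p0, p0
    [Ax] p0 ⊢ p0
  [WR] p0 ⊢ p0, p0
    [Ax] p0 ⊢ p0

Result: YES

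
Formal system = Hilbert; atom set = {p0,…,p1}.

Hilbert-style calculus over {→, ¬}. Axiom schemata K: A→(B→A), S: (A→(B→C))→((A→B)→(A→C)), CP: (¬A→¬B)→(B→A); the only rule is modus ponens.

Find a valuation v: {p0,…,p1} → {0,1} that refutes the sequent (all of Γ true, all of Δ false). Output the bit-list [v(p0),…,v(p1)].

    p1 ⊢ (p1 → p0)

Search for a countermodel by truth-table:
  v=00: Γ:[p1=F] Δ:[(p1 → p0)=T] refutes=False
  v=01: Γ:[p1=T] Δ:[(p1 → p0)=F] refutes=True  ← countermodel

Result: [0, 1]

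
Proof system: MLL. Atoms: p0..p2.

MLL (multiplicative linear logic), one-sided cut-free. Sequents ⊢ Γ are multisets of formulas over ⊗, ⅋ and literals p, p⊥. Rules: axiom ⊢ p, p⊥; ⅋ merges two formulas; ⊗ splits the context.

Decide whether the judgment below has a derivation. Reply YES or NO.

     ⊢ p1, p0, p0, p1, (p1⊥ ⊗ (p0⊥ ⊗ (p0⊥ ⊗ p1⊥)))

Derivation trace:
[⊗]  ⊢ p1, p0, p0, p1, (p1⊥ ⊗ (p0⊥ ⊗ (p0⊥ ⊗ p1⊥)))
  [Ax]  ⊢ p1, p1⊥
  [⊗]  ⊢ p0, p0, p1, (p0⊥ ⊗ (p0⊥ ⊗ p1⊥))
    [Ax]  ⊢ p0, p0⊥
    [⊗]  ⊢ p0, p1, (p0⊥ ⊗ p1⊥)
      [Ax]  ⊢ p0, p0⊥
      [Ax]  ⊢ p1, p1⊥

Result: YES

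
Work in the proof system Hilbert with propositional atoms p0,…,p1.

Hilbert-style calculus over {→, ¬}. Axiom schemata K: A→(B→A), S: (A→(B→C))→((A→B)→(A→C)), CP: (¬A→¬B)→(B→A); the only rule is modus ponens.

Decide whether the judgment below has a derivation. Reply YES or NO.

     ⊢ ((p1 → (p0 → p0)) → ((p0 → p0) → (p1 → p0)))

Search for a countermodel by truth-table:
  v=00: Γ:[] Δ:[((p1 → (p0 → p0)) → ((p0 → p0) → (p1 → p0)))=T] refutes=False
  v=01: Γ:[] Δ:[((p1 → (p0 → p0)) → ((p0 → p0) → (p1 → p0)))=F] refutes=True  ← countermodel

Result: NO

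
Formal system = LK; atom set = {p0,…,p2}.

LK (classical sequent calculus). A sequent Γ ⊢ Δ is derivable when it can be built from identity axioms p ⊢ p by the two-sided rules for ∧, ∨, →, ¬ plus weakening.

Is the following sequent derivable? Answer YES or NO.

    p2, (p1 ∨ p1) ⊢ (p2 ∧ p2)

Derivation (root first):
[∧R] p2, (p1 ∨ p1) ⊢ (p2 ∧ p2)
  [Ax] p2 ⊢ p2
  [∨L] p2, (p1 ∨ p1) ⊢ p2
    [WL] p2, p1 ⊢ p2
      [Ax] p2 ⊢ p2
    [WL] p2, p1 ⊢ p2
      [Ax] p2 ⊢ p2

Result: YES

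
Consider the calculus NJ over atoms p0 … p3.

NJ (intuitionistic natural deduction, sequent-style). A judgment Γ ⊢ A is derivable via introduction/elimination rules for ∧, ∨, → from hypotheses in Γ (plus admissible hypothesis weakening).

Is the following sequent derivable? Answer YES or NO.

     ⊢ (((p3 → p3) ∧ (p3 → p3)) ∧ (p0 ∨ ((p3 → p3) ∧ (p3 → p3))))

Derivation (root first):
[∧I]  ⊢ (((p3 → p3) ∧ (p3 → p3)) ∧ (p0 ∨ ((p3 → p3) ∧ (p3 → p3))))
  [∧I]  ⊢ ((p3 → p3) ∧ (p3 → p3))
    [→I]  ⊢ (p3 → p3)
      [Ax] p3 ⊢ p3
    [→I]  ⊢ (p3 → p3)
      [Ax] p3 ⊢ p3
  [∨I₂]  ⊢ (p0 ∨ ((p3 → p3) ∧ (p3 → p3)))
    [∧I]  ⊢ ((p3 → p3) ∧ (p3 → p3))
      [→I]  ⊢ (p3 → p3)
        [Ax] p3 ⊢ p3
      [→I]  ⊢ (p3 → p3)
        [Ax] p3 ⊢ p3

Result: YES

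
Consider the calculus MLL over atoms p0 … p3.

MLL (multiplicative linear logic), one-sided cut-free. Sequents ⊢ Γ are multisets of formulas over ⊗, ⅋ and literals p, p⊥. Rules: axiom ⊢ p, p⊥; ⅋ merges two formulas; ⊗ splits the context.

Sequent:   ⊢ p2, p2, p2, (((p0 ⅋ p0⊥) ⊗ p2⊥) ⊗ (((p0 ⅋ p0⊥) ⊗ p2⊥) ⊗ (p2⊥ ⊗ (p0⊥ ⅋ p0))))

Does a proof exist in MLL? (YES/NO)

Proof tree:
[⊗]  ⊢ p2, p2, p2, (((p0 ⅋ p0⊥) ⊗ p2⊥) ⊗ (((p0 ⅋ p0⊥) ⊗ p2⊥) ⊗ (p2⊥ ⊗ (p0⊥ ⅋ p0))))
  [⊗]  ⊢ p2, ((p0 ⅋ p0⊥) ⊗ p2⊥)
    [⅋]  ⊢ (p0 ⅋ p0⊥)
      [Ax]  ⊢ p0, p0⊥
    [Ax]  ⊢ p2, p2⊥
  [⊗]  ⊢ p2, p2, (((p0 ⅋ p0⊥) ⊗ p2⊥) ⊗ (p2⊥ ⊗ (p0⊥ ⅋ p0)))
    [⊗]  ⊢ p2, ((p0 ⅋ p0⊥) ⊗ p2⊥)
      [⅋]  ⊢ (p0 ⅋ p0⊥)
        [Ax]  ⊢ p0, p0⊥
      [Ax]  ⊢ p2, p2⊥
    [⊗]  ⊢ p2, (p2⊥ ⊗ (p0⊥ ⅋ p0))
      [Ax]  ⊢ p2, p2⊥
      [⅋]  ⊢ (p0⊥ ⅋ p0)
        [Ax]  ⊢ p0, p0⊥

Result: YES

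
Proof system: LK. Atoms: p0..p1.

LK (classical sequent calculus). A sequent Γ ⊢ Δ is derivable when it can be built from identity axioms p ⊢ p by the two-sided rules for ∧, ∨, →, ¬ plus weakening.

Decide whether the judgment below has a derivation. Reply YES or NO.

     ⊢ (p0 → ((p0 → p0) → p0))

Proof tree:
[→R]  ⊢ (p0 → ((p0 → p0) → p0))
  [→R] p0 ⊢ ((p0 → p0) → p0)
    [→L] p0, (p0 → p0) ⊢ p0
      [Ax] p0 ⊢ p0
      [Ax] p0 ⊢ p0

Result: YES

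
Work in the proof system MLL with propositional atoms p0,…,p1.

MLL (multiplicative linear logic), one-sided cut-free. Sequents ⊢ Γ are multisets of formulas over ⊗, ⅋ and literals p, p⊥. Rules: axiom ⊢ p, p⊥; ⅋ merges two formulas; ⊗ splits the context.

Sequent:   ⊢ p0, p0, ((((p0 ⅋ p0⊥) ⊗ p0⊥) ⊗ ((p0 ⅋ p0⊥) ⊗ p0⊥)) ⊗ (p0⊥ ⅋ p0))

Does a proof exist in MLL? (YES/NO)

Proof tree:
[⊗]  ⊢ p0, p0, ((((p0 ⅋ p0⊥) ⊗ p0⊥) ⊗ ((p0 ⅋ p0⊥) ⊗ p0⊥)) ⊗ (p0⊥ ⅋ p0))
  [⊗]  ⊢ p0, p0, (((p0 ⅋ p0⊥) ⊗ p0⊥) ⊗ ((p0 ⅋ p0⊥) ⊗ p0⊥))
    [⊗]  ⊢ p0, ((p0 ⅋ p0⊥) ⊗ p0⊥)
      [⅋]  ⊢ (p0 ⅋ p0⊥)
        [Ax]  ⊢ p0, p0⊥
      [Ax]  ⊢ p0, p0⊥
    [⊗]  ⊢ p0, ((p0 ⅋ p0⊥) ⊗ p0⊥)
      [⅋]  ⊢ (p0 ⅋ p0⊥)
        [Ax]  ⊢ p0, p0⊥
      [Ax]  ⊢ p0, p0⊥
  [⅋]  ⊢ (p0⊥ ⅋ p0)
    [Ax]  ⊢ p0, p0⊥

Result: YES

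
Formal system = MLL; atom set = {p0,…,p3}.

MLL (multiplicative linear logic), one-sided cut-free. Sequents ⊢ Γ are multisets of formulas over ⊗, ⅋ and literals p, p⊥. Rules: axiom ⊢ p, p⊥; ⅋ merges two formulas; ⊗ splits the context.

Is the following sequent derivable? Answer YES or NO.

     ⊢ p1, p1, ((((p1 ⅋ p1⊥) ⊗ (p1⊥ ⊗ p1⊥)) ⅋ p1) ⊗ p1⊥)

Proof tree:
[⊗]  ⊢ p1, p1, ((((p1 ⅋ p1⊥) ⊗ (p1⊥ ⊗ p1⊥)) ⅋ p1) ⊗ p1⊥)
  [⅋]  ⊢ p1, (((p1 ⅋ p1⊥) ⊗ (p1⊥ ⊗ p1⊥)) ⅋ p1)
    [⊗]  ⊢ p1, p1, ((p1 ⅋ p1⊥) ⊗ (p1⊥ ⊗ p1⊥))
      [⅋]  ⊢ (p1 ⅋ p1⊥)
        [Ax]  ⊢ p1, p1⊥
      [⊗]  ⊢ p1, p1, (p1⊥ ⊗ p1⊥)
        [Ax]  ⊢ p1, p1⊥
        [Ax]  ⊢ p1, p1⊥
  [Ax]  ⊢ p1, p1⊥

Result: YES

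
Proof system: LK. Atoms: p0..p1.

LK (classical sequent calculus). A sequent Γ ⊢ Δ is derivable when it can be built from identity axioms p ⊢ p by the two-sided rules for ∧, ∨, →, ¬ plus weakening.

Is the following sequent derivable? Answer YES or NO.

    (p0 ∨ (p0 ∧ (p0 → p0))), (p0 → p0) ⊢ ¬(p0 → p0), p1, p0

Derivation trace:
[→L] (p0 ∨ (p0 ∧ (p0 → p0))), (p0 → p0) ⊢ ¬(p0 → p0), p1, p0
  [∨L] (p0 ∨ (p0 ∧ (p0 → p0))) ⊢ p0
    [Ax] p0 ⊢ p0
    [∧L] (p0 ∧ (p0 → p0)) ⊢ p0
      [→L] p0, (p0 → p0) ⊢ p0
        [Ax] p0 ⊢ p0
        [Ax] p0 ⊢ p0
  [¬R] p0 ⊢ p0, p1, ¬(p0 → p0)
    [WR] p0, (p0 → p0) ⊢ p0, p1
      [→L] p0, (p0 → p0) ⊢ p0
        [Ax] p0 ⊢ p0
        [Ax] p0 ⊢ p0

Result: YES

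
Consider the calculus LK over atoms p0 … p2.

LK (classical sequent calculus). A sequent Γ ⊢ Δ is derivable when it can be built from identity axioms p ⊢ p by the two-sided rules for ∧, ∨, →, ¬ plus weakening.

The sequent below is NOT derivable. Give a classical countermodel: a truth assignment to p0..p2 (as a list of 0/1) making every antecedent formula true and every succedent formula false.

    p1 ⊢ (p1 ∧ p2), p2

Enumerate valuations to refute Γ ⊢ Δ:
  v=000: Γ:[p1=F] Δ:[(p1 ∧ p2)=F, p2=F] refutes=False
  v=001: Γ:[p1=F] Δ:[(p1 ∧ p2)=F, p2=T] refutes=False
  v=010: Γ:[p1=T] Δ:[(p1 ∧ p2)=F, p2=F] refutes=True  ← countermodel

Result: [0, 1, 0]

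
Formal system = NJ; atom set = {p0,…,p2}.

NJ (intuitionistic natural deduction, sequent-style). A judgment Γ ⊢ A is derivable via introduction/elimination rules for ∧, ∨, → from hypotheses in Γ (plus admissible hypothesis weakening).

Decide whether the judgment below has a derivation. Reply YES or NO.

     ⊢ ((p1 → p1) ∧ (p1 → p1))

Proof tree:
[∧I]  ⊢ ((p1 → p1) ∧ (p1 → p1))
  [→I]  ⊢ (p1 → p1)
    [Ax] p1 ⊢ p1
  [→I]  ⊢ (p1 → p1)
    [Ax] p1 ⊢ p1

Result: YES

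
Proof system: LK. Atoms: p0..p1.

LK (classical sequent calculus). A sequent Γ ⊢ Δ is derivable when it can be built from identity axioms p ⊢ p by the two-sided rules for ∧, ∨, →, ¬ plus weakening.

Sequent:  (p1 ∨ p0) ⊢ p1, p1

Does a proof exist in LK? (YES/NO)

Enumerate valuations to refute Γ ⊢ Δ:
  v=00: Γ:[(p1 ∨ p0)=F] Δ:[p1=F, p1=F] refutes=False
  v=01: Γ:[(p1 ∨ p0)=T] Δ:[p1=T, p1=T] refutes=False
  v=10: Γ:[(p1 ∨ p0)=T] Δ:[p1=F, p1=F] refutes=True  ← countermodel

Result: NO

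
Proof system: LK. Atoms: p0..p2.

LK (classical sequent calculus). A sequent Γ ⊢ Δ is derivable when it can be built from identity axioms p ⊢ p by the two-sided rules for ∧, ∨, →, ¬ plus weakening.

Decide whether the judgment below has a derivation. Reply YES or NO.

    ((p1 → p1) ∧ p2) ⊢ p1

Search for a countermodel by truth-table:
  v=000: Γ:[((p1 → p1) ∧ p2)=F] Δ:[p1=F] refutes=False
  v=001: Γ:[((p1 → p1) ∧ p2)=T] Δ:[p1=F] refutes=True  ← countermodel

Result: NO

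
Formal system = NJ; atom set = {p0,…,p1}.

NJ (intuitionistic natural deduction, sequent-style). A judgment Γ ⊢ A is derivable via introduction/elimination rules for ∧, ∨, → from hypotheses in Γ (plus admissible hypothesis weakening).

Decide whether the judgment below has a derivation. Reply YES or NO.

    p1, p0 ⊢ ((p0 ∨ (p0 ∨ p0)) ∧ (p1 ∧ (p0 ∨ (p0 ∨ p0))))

Derivation (root first):
[∧I] p1, p0 ⊢ ((p0 ∨ (p0 ∨ p0)) ∧ (p1 ∧ (p0 ∨ (p0 ∨ p0))))
  [∨I₂] p0 ⊢ (p0 ∨ (p0 ∨ p0))
    [∨I₁] p0 ⊢ (p0 ∨ p0)
      [Ax] p0 ⊢ p0
  [∧I] p1, p0 ⊢ (p1 ∧ (p0 ∨ (p0 ∨ p0)))
    [Ax] p1 ⊢ p1
    [∨I₂] p0 ⊢ (p0 ∨ (p0 ∨ p0))
      [∨I₁] p0 ⊢ (p0 ∨ p0)
        [Ax] p0 ⊢ p0

Result: YES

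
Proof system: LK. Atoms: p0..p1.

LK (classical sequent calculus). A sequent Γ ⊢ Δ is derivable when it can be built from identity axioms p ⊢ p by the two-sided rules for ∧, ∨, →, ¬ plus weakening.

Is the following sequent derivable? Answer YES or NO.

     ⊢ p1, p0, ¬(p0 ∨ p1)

Derivation (root first):
[¬R]  ⊢ p1, p0, ¬(p0 ∨ p1)
  [∨L] (p0 ∨ p1) ⊢ p1, p0
    [Ax] p0 ⊢ p0
    [Ax] p1 ⊢ p1

Result: YES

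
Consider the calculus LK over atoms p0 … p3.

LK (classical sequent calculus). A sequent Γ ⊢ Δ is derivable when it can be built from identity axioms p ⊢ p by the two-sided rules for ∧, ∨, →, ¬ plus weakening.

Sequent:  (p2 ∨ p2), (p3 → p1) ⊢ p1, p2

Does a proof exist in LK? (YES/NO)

Derivation (root first):
[→L] (p2 ∨ p2), (p3 → p1) ⊢ p1, p2
  [∨L] (p2 ∨ p2) ⊢ p2, p3
    [Ax] p2 ⊢ p2
    [WR] p2 ⊢ p2, p3
      [Ax] p2 ⊢ p2
  [Ax] p1 ⊢ p1

Result: YES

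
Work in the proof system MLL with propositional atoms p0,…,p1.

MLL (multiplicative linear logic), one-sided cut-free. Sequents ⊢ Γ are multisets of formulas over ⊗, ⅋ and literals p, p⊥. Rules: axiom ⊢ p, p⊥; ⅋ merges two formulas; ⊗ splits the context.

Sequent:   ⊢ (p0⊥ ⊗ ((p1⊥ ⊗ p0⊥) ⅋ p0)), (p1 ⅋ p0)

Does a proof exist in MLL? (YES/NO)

Proof tree:
[⅋]  ⊢ (p0⊥ ⊗ ((p1⊥ ⊗ p0⊥) ⅋ p0)), (p1 ⅋ p0)
  [⊗]  ⊢ p0, p1, (p0⊥ ⊗ ((p1⊥ ⊗ p0⊥) ⅋ p0))
    [Ax]  ⊢ p0, p0⊥
    [⅋]  ⊢ p1, ((p1⊥ ⊗ p0⊥) ⅋ p0)
      [⊗]  ⊢ p1, p0, (p1⊥ ⊗ p0⊥)
        [Ax]  ⊢ p1, p1⊥
        [Ax]  ⊢ p0, p0⊥

Result: YES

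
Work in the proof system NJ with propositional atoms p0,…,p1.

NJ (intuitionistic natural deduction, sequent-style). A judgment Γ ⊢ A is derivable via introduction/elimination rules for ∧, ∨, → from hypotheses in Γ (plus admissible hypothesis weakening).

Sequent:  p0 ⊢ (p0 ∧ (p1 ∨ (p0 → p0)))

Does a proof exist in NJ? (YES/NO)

Derivation (root first):
[∧I] p0 ⊢ (p0 ∧ (p1 ∨ (p0 → p0)))
  [Ax] p0 ⊢ p0
  [∨I₂]  ⊢ (p1 ∨ (p0 → p0))
    [→I]  ⊢ (p0 → p0)
      [Ax] p0 ⊢ p0

Result: YES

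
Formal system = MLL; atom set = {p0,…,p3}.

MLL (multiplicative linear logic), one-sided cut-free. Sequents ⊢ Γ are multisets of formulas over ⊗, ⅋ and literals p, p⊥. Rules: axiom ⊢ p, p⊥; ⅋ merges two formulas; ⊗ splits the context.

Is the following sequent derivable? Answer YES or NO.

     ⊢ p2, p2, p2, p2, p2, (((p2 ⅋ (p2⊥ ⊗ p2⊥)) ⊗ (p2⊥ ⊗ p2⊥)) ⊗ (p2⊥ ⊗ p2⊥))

Derivation (root first):
[⊗]  ⊢ p2, p2, p2, p2, p2, (((p2 ⅋ (p2⊥ ⊗ p2⊥)) ⊗ (p2⊥ ⊗ p2⊥)) ⊗ (p2⊥ ⊗ p2⊥))
  [⊗]  ⊢ p2, p2, p2, ((p2 ⅋ (p2⊥ ⊗ p2⊥)) ⊗ (p2⊥ ⊗ p2⊥))
    [⅋]  ⊢ p2, (p2 ⅋ (p2⊥ ⊗ p2⊥))
      [⊗]  ⊢ p2, p2, (p2⊥ ⊗ p2⊥)
        [Ax]  ⊢ p2, p2⊥
        [Ax]  ⊢ p2, p2⊥
    [⊗]  ⊢ p2, p2, (p2⊥ ⊗ p2⊥)
      [Ax]  ⊢ p2, p2⊥
      [Ax]  ⊢ p2, p2⊥
  [⊗]  ⊢ p2, p2, (p2⊥ ⊗ p2⊥)
    [Ax]  ⊢ p2, p2⊥
    [Ax]  ⊢ p2, p2⊥

Result: YES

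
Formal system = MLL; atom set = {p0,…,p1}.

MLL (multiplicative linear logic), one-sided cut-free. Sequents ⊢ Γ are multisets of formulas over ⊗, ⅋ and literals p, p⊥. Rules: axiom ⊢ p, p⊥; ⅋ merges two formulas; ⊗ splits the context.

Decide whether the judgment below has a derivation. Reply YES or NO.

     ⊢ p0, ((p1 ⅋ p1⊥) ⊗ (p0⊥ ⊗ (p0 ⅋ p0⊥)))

Derivation trace:
[⊗]  ⊢ p0, ((p1 ⅋ p1⊥) ⊗ (p0⊥ ⊗ (p0 ⅋ p0⊥)))
  [⅋]  ⊢ (p1 ⅋ p1⊥)
    [Ax]  ⊢ p1, p1⊥
  [⊗]  ⊢ p0, (p0⊥ ⊗ (p0 ⅋ p0⊥))
    [Ax]  ⊢ p0, p0⊥
    [⅋]  ⊢ (p0 ⅋ p0⊥)
      [Ax]  ⊢ p0, p0⊥

Result: YES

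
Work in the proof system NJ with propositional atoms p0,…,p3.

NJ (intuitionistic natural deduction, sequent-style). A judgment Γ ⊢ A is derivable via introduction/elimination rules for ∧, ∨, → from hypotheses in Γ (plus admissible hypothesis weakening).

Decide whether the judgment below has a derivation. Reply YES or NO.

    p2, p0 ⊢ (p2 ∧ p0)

Proof tree:
[∧I] p2, p0 ⊢ (p2 ∧ p0)
  [Wk] p2, p0 ⊢ p2
    [Ax] p2 ⊢ p2
  [Wk] p0, p2, p2 ⊢ p0
    [Wk] p0, p2 ⊢ p0
      [Ax] p0 ⊢ p0

Result: YES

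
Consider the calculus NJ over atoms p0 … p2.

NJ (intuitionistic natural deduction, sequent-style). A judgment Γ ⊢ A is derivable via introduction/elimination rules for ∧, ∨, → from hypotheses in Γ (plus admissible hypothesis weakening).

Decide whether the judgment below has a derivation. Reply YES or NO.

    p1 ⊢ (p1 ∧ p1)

Proof tree:
[∧I] p1 ⊢ (p1 ∧ p1)
  [Wk] p1, p1 ⊢ p1
    [Ax] p1 ⊢ p1
  [Wk] p1, p1 ⊢ p1
    [Ax] p1 ⊢ p1

Result: YES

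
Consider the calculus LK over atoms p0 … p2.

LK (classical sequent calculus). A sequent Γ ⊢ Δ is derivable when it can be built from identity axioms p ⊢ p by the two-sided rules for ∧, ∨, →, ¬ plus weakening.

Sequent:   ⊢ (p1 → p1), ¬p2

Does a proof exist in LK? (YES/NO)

Proof tree:
[¬R]  ⊢ (p1 → p1), ¬p2
  [→R] p2 ⊢ (p1 → p1)
    [WL] p1, p2 ⊢ p1
      [Ax] p1 ⊢ p1

Result: YES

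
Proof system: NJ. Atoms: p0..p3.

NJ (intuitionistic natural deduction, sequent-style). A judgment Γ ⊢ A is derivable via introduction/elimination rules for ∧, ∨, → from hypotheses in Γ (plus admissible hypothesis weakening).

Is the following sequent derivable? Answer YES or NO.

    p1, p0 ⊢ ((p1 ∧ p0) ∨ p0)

Proof tree:
[∨I₁] p1, p0 ⊢ ((p1 ∧ p0) ∨ p0)
  [∧I] p1, p0 ⊢ (p1 ∧ p0)
    [Ax] p1 ⊢ p1
    [Ax] p0 ⊢ p0

Result: YES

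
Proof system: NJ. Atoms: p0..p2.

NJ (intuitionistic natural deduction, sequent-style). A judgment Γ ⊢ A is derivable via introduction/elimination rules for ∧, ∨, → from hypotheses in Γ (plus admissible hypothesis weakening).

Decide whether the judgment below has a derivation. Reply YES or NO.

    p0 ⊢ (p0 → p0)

Derivation (root first):
[→I] p0 ⊢ (p0 → p0)
  [Wk] p0, p0 ⊢ p0
    [Ax] p0 ⊢ p0

Result: YES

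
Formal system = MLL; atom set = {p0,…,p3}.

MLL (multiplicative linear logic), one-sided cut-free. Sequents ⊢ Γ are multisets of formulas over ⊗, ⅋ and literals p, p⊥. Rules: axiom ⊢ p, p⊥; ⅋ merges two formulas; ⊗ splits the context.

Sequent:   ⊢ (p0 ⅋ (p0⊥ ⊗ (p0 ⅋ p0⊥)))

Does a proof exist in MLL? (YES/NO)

Derivation trace:
[⅋]  ⊢ (p0 ⅋ (p0⊥ ⊗ (p0 ⅋ p0⊥)))
  [⊗]  ⊢ p0, (p0⊥ ⊗ (p0 ⅋ p0⊥))
    [Ax]  ⊢ p0, p0⊥
    [⅋]  ⊢ (p0 ⅋ p0⊥)
      [Ax]  ⊢ p0, p0⊥

Result: YES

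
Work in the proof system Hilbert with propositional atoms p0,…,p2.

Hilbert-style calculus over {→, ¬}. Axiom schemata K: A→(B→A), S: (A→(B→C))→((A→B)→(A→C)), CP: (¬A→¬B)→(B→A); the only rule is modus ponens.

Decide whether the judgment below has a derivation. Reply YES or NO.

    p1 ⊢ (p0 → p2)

Enumerate valuations to refute Γ ⊢ Δ:
  v=000: Γ:[p1=F] Δ:[(p0 → p2)=T] refutes=False
  v=001: Γ:[p1=F] Δ:[(p0 → p2)=T] refutes=False
  v=010: Γ:[p1=T] Δ:[(p0 → p2)=T] refutes=False
  v=011: Γ:[p1=T] Δ:[(p0 → p2)=T] refutes=False
  v=100: Γ:[p1=F] Δ:[(p0 → p2)=F] refutes=False
  v=101: Γ:[p1=F] Δ:[(p0 → p2)=T] refutes=False
  v=110: Γ:[p1=T] Δ:[(p0 → p2)=F] refutes=True  ← countermodel

Result: NO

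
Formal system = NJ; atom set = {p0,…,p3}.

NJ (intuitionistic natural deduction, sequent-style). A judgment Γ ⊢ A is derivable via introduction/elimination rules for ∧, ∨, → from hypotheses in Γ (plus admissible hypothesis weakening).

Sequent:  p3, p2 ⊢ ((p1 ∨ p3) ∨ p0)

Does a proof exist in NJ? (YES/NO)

Derivation trace:
[Wk] p3, p2 ⊢ ((p1 ∨ p3) ∨ p0)
  [∨I₁] p3 ⊢ ((p1 ∨ p3) ∨ p0)
    [∨I₂] p3 ⊢ (p1 ∨ p3)
      [Ax] p3 ⊢ p3

Result: YES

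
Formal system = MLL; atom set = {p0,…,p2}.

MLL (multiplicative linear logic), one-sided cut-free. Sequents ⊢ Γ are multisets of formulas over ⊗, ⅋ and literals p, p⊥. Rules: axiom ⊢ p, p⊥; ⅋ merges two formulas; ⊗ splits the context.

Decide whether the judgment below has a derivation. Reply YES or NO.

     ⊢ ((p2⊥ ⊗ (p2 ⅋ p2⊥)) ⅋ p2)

Derivation (root first):
[⅋]  ⊢ ((p2⊥ ⊗ (p2 ⅋ p2⊥)) ⅋ p2)
  [⊗]  ⊢ p2, (p2⊥ ⊗ (p2 ⅋ p2⊥))
    [Ax]  ⊢ p2, p2⊥
    [⅋]  ⊢ (p2 ⅋ p2⊥)
      [Ax]  ⊢ p2, p2⊥

Result: YES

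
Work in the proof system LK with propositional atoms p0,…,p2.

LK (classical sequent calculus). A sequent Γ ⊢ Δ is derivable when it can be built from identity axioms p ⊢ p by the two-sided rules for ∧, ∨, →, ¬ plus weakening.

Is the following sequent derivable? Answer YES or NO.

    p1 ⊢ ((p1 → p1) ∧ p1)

Derivation trace:
[∧R] p1 ⊢ ((p1 → p1) ∧ p1)
  [→R]  ⊢ (p1 → p1)
    [Ax] p1 ⊢ p1
  [Ax] p1 ⊢ p1

Result: YES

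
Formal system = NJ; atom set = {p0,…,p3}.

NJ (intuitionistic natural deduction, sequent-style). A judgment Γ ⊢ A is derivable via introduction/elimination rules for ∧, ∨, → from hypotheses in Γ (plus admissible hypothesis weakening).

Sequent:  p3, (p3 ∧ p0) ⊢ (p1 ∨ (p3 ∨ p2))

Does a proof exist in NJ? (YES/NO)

Derivation (root first):
[Wk] p3, (p3 ∧ p0) ⊢ (p1 ∨ (p3 ∨ p2))
  [∨I₂] p3 ⊢ (p1 ∨ (p3 ∨ p2))
    [∨I₁] p3 ⊢ (p3 ∨ p2)
      [Ax] p3 ⊢ p3

Result: YES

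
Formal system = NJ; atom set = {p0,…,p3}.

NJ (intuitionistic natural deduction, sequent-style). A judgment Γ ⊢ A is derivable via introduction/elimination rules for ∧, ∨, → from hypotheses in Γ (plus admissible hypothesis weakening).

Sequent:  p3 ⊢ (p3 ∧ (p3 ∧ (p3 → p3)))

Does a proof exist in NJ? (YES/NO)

Proof tree:
[∧I] p3 ⊢ (p3 ∧ (p3 ∧ (p3 → p3)))
  [Ax] p3 ⊢ p3
  [∧I] p3 ⊢ (p3 ∧ (p3 → p3))
    [Ax] p3 ⊢ p3
    [→I]  ⊢ (p3 → p3)
      [Ax] p3 ⊢ p3

Result: YES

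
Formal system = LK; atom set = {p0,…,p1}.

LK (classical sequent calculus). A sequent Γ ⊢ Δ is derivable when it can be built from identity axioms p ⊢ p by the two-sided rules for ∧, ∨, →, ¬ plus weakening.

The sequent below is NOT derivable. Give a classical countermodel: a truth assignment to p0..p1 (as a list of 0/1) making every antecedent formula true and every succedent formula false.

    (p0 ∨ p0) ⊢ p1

Enumerate valuations to refute Γ ⊢ Δ:
  v=00: Γ:[(p0 ∨ p0)=F] Δ:[p1=F] refutes=False
  v=01: Γ:[(p0 ∨ p0)=F] Δ:[p1=T] refutes=False
  v=10: Γ:[(p0 ∨ p0)=T] Δ:[p1=F] refutes=True  ← countermodel

Result: [1, 0]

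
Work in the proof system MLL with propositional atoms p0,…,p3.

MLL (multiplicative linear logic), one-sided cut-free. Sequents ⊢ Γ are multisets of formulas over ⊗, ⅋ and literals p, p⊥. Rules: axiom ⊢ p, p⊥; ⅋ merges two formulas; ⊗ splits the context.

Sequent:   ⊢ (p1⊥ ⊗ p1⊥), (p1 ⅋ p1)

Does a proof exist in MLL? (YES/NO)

Derivation trace:
[⅋]  ⊢ (p1⊥ ⊗ p1⊥), (p1 ⅋ p1)
  [⊗]  ⊢ p1, p1, (p1⊥ ⊗ p1⊥)
    [Ax]  ⊢ p1, p1⊥
    [Ax]  ⊢ p1, p1⊥

Result: YES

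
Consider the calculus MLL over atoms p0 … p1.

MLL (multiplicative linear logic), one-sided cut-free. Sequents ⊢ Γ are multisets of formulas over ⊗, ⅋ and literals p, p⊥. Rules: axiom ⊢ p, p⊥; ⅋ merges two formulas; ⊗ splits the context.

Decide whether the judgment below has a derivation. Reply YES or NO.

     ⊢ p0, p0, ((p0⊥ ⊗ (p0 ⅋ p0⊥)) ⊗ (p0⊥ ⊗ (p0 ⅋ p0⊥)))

Proof tree:
[⊗]  ⊢ p0, p0, ((p0⊥ ⊗ (p0 ⅋ p0⊥)) ⊗ (p0⊥ ⊗ (p0 ⅋ p0⊥)))
  [⊗]  ⊢ p0, (p0⊥ ⊗ (p0 ⅋ p0⊥))
    [Ax]  ⊢ p0, p0⊥
    [⅋]  ⊢ (p0 ⅋ p0⊥)
      [Ax]  ⊢ p0, p0⊥
  [⊗]  ⊢ p0, (p0⊥ ⊗ (p0 ⅋ p0⊥))
    [Ax]  ⊢ p0, p0⊥
    [⅋]  ⊢ (p0 ⅋ p0⊥)
      [Ax]  ⊢ p0, p0⊥

Result: YES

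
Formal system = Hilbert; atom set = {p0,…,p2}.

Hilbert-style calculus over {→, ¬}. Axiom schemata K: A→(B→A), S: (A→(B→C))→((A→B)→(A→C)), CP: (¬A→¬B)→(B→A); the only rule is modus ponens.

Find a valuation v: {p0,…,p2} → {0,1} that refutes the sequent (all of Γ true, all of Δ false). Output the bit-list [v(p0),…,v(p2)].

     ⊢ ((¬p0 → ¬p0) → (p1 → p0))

Truth-table refutation:
  v=000: Γ:[] Δ:[((¬p0 → ¬p0) → (p1 → p0))=T] refutes=False
  v=001: Γ:[] Δ:[((¬p0 → ¬p0) → (p1 → p0))=T] refutes=False
  v=010: Γ:[] Δ:[((¬p0 → ¬p0) → (p1 → p0))=F] refutes=True  ← countermodel

Result: [0, 1, 0]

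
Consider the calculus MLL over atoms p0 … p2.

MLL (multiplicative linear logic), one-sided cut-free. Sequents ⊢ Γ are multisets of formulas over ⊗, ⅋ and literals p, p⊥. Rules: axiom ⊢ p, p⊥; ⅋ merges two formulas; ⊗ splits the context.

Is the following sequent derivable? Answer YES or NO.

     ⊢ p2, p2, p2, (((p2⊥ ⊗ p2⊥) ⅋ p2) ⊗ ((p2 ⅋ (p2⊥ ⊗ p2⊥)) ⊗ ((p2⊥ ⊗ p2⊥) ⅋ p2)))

Derivation (root first):
[⊗]  ⊢ p2, p2, p2, (((p2⊥ ⊗ p2⊥) ⅋ p2) ⊗ ((p2 ⅋ (p2⊥ ⊗ p2⊥)) ⊗ ((p2⊥ ⊗ p2⊥) ⅋ p2)))
  [⅋]  ⊢ p2, ((p2⊥ ⊗ p2⊥) ⅋ p2)
    [⊗]  ⊢ p2, p2, (p2⊥ ⊗ p2⊥)
      [Ax]  ⊢ p2, p2⊥
      [Ax]  ⊢ p2, p2⊥
  [⊗]  ⊢ p2, p2, ((p2 ⅋ (p2⊥ ⊗ p2⊥)) ⊗ ((p2⊥ ⊗ p2⊥) ⅋ p2))
    [⅋]  ⊢ p2, (p2 ⅋ (p2⊥ ⊗ p2⊥))
      [⊗]  ⊢ p2, p2, (p2⊥ ⊗ p2⊥)
        [Ax]  ⊢ p2, p2⊥
        [Ax]  ⊢ p2, p2⊥
    [⅋]  ⊢ p2, ((p2⊥ ⊗ p2⊥) ⅋ p2)
      [⊗]  ⊢ p2, p2, (p2⊥ ⊗ p2⊥)
        [Ax]  ⊢ p2, p2⊥
        [Ax]  ⊢ p2, p2⊥

Result: YES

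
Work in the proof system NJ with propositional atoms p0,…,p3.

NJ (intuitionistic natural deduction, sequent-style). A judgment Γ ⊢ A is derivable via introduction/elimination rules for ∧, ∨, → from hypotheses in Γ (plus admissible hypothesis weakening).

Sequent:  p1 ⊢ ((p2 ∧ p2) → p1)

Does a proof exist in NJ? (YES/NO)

Proof tree:
[→I] p1 ⊢ ((p2 ∧ p2) → p1)
  [Wk] p1, (p2 ∧ p2) ⊢ p1
    [Ax] p1 ⊢ p1

Result: YES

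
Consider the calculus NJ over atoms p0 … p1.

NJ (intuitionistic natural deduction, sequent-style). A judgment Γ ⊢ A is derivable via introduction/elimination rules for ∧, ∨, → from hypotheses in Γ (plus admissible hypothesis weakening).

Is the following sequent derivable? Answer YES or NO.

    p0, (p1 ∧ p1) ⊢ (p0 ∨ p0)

Proof tree:
[∨I₁] p0, (p1 ∧ p1) ⊢ (p0 ∨ p0)
  [Wk] p0, (p1 ∧ p1) ⊢ p0
    [Ax] p0 ⊢ p0

Result: YES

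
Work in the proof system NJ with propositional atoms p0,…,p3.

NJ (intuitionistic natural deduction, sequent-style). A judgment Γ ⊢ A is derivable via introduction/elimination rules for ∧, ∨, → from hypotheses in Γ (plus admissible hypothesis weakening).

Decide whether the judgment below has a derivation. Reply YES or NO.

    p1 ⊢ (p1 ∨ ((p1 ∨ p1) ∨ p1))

Derivation (root first):
[∨I₂] p1 ⊢ (p1 ∨ ((p1 ∨ p1) ∨ p1))
  [∨I₁] p1 ⊢ ((p1 ∨ p1) ∨ p1)
    [∨I₂] p1 ⊢ (p1 ∨ p1)
      [Ax] p1 ⊢ p1

Result: YES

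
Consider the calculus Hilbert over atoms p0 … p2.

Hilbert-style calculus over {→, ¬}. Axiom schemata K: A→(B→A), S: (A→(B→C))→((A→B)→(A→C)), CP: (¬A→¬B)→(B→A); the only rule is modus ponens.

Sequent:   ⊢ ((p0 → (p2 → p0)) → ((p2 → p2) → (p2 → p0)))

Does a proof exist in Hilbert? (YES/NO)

Truth-table refutation:
  v=000: Γ:[] Δ:[((p0 → (p2 → p0)) → ((p2 → p2) → (p2 → p0)))=T] refutes=False
  v=001: Γ:[] Δ:[((p0 → (p2 → p0)) → ((p2 → p2) → (p2 → p0)))=F] refutes=True  ← countermodel

Result: NO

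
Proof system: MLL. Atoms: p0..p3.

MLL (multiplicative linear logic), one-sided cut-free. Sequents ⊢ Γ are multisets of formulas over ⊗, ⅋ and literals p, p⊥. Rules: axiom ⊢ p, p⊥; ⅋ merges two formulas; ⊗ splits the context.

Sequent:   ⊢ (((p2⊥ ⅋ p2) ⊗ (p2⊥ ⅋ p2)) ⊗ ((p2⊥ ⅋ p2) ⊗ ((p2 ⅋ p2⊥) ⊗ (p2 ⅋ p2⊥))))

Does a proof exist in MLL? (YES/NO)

Proof tree:
[⊗]  ⊢ (((p2⊥ ⅋ p2) ⊗ (p2⊥ ⅋ p2)) ⊗ ((p2⊥ ⅋ p2) ⊗ ((p2 ⅋ p2⊥) ⊗ (p2 ⅋ p2⊥))))
  [⊗]  ⊢ ((p2⊥ ⅋ p2) ⊗ (p2⊥ ⅋ p2))
    [⅋]  ⊢ (p2⊥ ⅋ p2)
      [Ax]  ⊢ p2, p2⊥
    [⅋]  ⊢ (p2⊥ ⅋ p2)
      [Ax]  ⊢ p2, p2⊥
  [⊗]  ⊢ ((p2⊥ ⅋ p2) ⊗ ((p2 ⅋ p2⊥) ⊗ (p2 ⅋ p2⊥)))
    [⅋]  ⊢ (p2⊥ ⅋ p2)
      [Ax]  ⊢ p2, p2⊥
    [⊗]  ⊢ ((p2 ⅋ p2⊥) ⊗ (p2 ⅋ p2⊥))
      [⅋]  ⊢ (p2 ⅋ p2⊥)
        [Ax]  ⊢ p2, p2⊥
      [⅋]  ⊢ (p2 ⅋ p2⊥)
        [Ax]  ⊢ p2, p2⊥

Result: YES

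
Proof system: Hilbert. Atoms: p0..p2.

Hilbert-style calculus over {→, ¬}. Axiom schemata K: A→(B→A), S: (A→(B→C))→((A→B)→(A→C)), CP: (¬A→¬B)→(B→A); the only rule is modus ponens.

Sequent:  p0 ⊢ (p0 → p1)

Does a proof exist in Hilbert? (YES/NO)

Search for a countermodel by truth-table:
  v=000: Γ:[p0=F] Δ:[(p0 → p1)=T] refutes=False
  v=001: Γ:[p0=F] Δ:[(p0 → p1)=T] refutes=False
  v=010: Γ:[p0=F] Δ:[(p0 → p1)=T] refutes=False
  v=011: Γ:[p0=F] Δ:[(p0 → p1)=T] refutes=False
  v=100: Γ:[p0=T] Δ:[(p0 → p1)=F] refutes=True  ← countermodel

Result: NO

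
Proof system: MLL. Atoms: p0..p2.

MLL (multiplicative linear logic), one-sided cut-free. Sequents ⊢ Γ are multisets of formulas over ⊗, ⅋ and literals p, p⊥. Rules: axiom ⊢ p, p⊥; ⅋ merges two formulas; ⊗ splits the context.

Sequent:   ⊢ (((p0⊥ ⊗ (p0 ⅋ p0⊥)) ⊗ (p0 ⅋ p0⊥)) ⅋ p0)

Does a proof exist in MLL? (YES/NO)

Proof tree:
[⅋]  ⊢ (((p0⊥ ⊗ (p0 ⅋ p0⊥)) ⊗ (p0 ⅋ p0⊥)) ⅋ p0)
  [⊗]  ⊢ p0, ((p0⊥ ⊗ (p0 ⅋ p0⊥)) ⊗ (p0 ⅋ p0⊥))
    [⊗]  ⊢ p0, (p0⊥ ⊗ (p0 ⅋ p0⊥))
      [Ax]  ⊢ p0, p0⊥
      [⅋]  ⊢ (p0 ⅋ p0⊥)
        [Ax]  ⊢ p0, p0⊥
    [⅋]  ⊢ (p0 ⅋ p0⊥)
      [Ax]  ⊢ p0, p0⊥

Result: YES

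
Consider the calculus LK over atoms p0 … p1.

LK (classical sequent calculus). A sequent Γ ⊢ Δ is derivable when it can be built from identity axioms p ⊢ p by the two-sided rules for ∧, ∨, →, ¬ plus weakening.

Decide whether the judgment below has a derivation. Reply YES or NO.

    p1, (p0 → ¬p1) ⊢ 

Truth-table refutation:
  v=00: Γ:[p1=F, (p0 → ¬p1)=T] Δ:[] refutes=False
  v=01: Γ:[p1=T, (p0 → ¬p1)=T] Δ:[] refutes=True  ← countermodel

Result: NO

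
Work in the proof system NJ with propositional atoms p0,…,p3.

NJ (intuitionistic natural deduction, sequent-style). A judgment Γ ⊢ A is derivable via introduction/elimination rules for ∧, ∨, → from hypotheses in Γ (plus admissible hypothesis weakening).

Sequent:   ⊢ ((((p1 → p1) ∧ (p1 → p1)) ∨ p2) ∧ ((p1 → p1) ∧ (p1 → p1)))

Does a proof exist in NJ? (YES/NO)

Proof tree:
[∧I]  ⊢ ((((p1 → p1) ∧ (p1 → p1)) ∨ p2) ∧ ((p1 → p1) ∧ (p1 → p1)))
  [∨I₁]  ⊢ (((p1 → p1) ∧ (p1 → p1)) ∨ p2)
    [∧I]  ⊢ ((p1 → p1) ∧ (p1 → p1))
      [→I]  ⊢ (p1 → p1)
        [Ax] p1 ⊢ p1
      [→I]  ⊢ (p1 → p1)
        [Ax] p1 ⊢ p1
  [∧I]  ⊢ ((p1 → p1) ∧ (p1 → p1))
    [→I]  ⊢ (p1 → p1)
      [Ax] p1 ⊢ p1
    [→I]  ⊢ (p1 → p1)
      [Ax] p1 ⊢ p1

Result: YES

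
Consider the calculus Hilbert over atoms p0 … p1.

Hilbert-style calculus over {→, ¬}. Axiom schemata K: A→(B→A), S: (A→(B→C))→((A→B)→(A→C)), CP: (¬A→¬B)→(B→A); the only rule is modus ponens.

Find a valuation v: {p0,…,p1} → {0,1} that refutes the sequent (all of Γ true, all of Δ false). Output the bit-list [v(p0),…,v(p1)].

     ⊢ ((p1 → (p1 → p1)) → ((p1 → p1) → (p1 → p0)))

Truth-table refutation:
  v=00: Γ:[] Δ:[((p1 → (p1 → p1)) → ((p1 → p1) → (p1 → p0)))=T] refutes=False
  v=01: Γ:[] Δ:[((p1 → (p1 → p1)) → ((p1 → p1) → (p1 → p0)))=F] refutes=True  ← countermodel

Result: [0, 1]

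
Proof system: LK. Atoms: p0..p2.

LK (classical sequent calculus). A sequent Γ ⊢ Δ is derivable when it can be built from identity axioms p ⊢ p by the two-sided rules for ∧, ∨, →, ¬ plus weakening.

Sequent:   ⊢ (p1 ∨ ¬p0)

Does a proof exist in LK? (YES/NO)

Search for a countermodel by truth-table:
  v=000: Γ:[] Δ:[(p1 ∨ ¬p0)=T] refutes=False
  v=001: Γ:[] Δ:[(p1 ∨ ¬p0)=T] refutes=False
  v=010: Γ:[] Δ:[(p1 ∨ ¬p0)=T] refutes=False
  v=011: Γ:[] Δ:[(p1 ∨ ¬p0)=T] refutes=False
  v=100: Γ:[] Δ:[(p1 ∨ ¬p0)=F] refutes=True  ← countermodel

Result: NO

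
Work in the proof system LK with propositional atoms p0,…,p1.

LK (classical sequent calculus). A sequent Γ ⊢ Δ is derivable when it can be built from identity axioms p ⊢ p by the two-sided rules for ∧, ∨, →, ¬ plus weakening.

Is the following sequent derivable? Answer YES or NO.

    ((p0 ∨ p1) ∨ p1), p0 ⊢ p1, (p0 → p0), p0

Proof tree:
[WL] ((p0 ∨ p1) ∨ p1), p0 ⊢ p1, (p0 → p0), p0
  [∨L] ((p0 ∨ p1) ∨ p1) ⊢ p1, (p0 → p0), p0
    [∨L] (p0 ∨ p1) ⊢ p1, p0
      [Ax] p0 ⊢ p0
      [Ax] p1 ⊢ p1
    [WL] p1 ⊢ (p0 → p0)
      [→R]  ⊢ (p0 → p0)
        [Ax] p0 ⊢ p0

Result: YES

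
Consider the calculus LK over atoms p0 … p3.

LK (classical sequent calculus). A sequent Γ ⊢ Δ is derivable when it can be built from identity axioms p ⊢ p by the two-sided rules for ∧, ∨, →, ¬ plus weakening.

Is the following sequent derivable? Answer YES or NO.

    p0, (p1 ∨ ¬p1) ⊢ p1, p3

Enumerate valuations to refute Γ ⊢ Δ:
  v=0000: Γ:[p0=F, (p1 ∨ ¬p1)=T] Δ:[p1=F, p3=F] refutes=False
  v=0001: Γ:[p0=F, (p1 ∨ ¬p1)=T] Δ:[p1=F, p3=T] refutes=False
  v=0010: Γ:[p0=F, (p1 ∨ ¬p1)=T] Δ:[p1=F, p3=F] refutes=False
  v=0011: Γ:[p0=F, (p1 ∨ ¬p1)=T] Δ:[p1=F, p3=T] refutes=False
  v=0100: Γ:[p0=F, (p1 ∨ ¬p1)=T] Δ:[p1=T, p3=F] refutes=False
  v=0101: Γ:[p0=F, (p1 ∨ ¬p1)=T] Δ:[p1=T, p3=T] refutes=False
  v=0110: Γ:[p0=F, (p1 ∨ ¬p1)=T] Δ:[p1=T, p3=F] refutes=False
  v=0111: Γ:[p0=F, (p1 ∨ ¬p1)=T] Δ:[p1=T, p3=T] refutes=False
  v=1000: Γ:[p0=T, (p1 ∨ ¬p1)=T] Δ:[p1=F, p3=F] refutes=True  ← countermodel

Result: NO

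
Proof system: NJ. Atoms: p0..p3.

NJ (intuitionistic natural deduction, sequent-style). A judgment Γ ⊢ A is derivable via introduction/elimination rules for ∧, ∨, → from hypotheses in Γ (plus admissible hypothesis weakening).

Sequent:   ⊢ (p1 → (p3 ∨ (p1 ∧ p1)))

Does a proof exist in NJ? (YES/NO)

Derivation trace:
[→I]  ⊢ (p1 → (p3 ∨ (p1 ∧ p1)))
  [∨I₂] p1 ⊢ (p3 ∨ (p1 ∧ p1))
    [∧I] p1 ⊢ (p1 ∧ p1)
      [Ax] p1 ⊢ p1
      [Ax] p1 ⊢ p1

Result: YES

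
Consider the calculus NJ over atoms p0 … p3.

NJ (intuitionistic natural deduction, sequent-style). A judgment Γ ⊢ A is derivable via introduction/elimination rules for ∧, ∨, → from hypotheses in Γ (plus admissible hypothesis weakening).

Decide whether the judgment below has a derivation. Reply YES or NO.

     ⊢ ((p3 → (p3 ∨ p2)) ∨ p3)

Derivation (root first):
[∨I₁]  ⊢ ((p3 → (p3 ∨ p2)) ∨ p3)
  [→I]  ⊢ (p3 → (p3 ∨ p2))
    [∨I₁] p3 ⊢ (p3 ∨ p2)
      [Ax] p3 ⊢ p3

Result: YES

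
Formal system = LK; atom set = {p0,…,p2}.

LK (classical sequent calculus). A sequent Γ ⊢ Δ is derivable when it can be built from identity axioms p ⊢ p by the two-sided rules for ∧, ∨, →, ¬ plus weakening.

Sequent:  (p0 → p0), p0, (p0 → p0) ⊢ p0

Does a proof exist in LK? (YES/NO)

Proof tree:
[→L] (p0 → p0), p0, (p0 → p0) ⊢ p0
  [WR] p0, (p0 → p0) ⊢ p0, p0
    [→L] p0, (p0 → p0) ⊢ p0
      [Ax] p0 ⊢ p0
      [Ax] p0 ⊢ p0
  [Ax] p0 ⊢ p0

Result: YES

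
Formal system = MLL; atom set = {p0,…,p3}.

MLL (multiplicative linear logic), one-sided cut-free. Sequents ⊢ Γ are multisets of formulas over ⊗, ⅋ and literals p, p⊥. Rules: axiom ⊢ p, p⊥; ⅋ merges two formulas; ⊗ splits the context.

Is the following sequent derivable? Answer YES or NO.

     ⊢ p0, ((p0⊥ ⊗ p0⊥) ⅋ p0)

Derivation (root first):
[⅋]  ⊢ p0, ((p0⊥ ⊗ p0⊥) ⅋ p0)
  [⊗]  ⊢ p0, p0, (p0⊥ ⊗ p0⊥)
    [Ax]  ⊢ p0, p0⊥
    [Ax]  ⊢ p0, p0⊥

Result: YES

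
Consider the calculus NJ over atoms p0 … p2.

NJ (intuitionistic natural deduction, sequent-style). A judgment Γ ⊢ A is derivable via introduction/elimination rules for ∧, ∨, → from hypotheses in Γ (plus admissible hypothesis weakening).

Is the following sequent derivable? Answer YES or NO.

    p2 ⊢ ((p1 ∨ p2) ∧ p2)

Proof tree:
[∧I] p2 ⊢ ((p1 ∨ p2) ∧ p2)
  [∨I₂] p2 ⊢ (p1 ∨ p2)
    [Ax] p2 ⊢ p2
  [Ax] p2 ⊢ p2

Result: YES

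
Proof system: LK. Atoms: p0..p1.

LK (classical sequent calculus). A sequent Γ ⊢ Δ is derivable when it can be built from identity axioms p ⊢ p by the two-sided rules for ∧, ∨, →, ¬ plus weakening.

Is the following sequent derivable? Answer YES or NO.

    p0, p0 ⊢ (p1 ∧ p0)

Enumerate valuations to refute Γ ⊢ Δ:
  v=00: Γ:[p0=F, p0=F] Δ:[(p1 ∧ p0)=F] refutes=False
  v=01: Γ:[p0=F, p0=F] Δ:[(p1 ∧ p0)=F] refutes=False
  v=10: Γ:[p0=T, p0=T] Δ:[(p1 ∧ p0)=F] refutes=True  ← countermodel

Result: NO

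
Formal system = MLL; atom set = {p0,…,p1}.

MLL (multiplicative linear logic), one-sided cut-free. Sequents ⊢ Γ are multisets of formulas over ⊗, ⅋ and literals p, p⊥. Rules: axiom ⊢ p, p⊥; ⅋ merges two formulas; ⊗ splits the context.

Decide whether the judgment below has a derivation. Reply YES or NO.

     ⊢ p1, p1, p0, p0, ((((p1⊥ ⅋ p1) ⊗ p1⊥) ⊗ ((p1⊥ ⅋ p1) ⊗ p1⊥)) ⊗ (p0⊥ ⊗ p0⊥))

Derivation (root first):
[⊗]  ⊢ p1, p1, p0, p0, ((((p1⊥ ⅋ p1) ⊗ p1⊥) ⊗ ((p1⊥ ⅋ p1) ⊗ p1⊥)) ⊗ (p0⊥ ⊗ p0⊥))
  [⊗]  ⊢ p1, p1, (((p1⊥ ⅋ p1) ⊗ p1⊥) ⊗ ((p1⊥ ⅋ p1) ⊗ p1⊥))
    [⊗]  ⊢ p1, ((p1⊥ ⅋ p1) ⊗ p1⊥)
      [⅋]  ⊢ (p1⊥ ⅋ p1)
        [Ax]  ⊢ p1, p1⊥
      [Ax]  ⊢ p1, p1⊥
    [⊗]  ⊢ p1, ((p1⊥ ⅋ p1) ⊗ p1⊥)
      [⅋]  ⊢ (p1⊥ ⅋ p1)
        [Ax]  ⊢ p1, p1⊥
      [Ax]  ⊢ p1, p1⊥
  [⊗]  ⊢ p0, p0, (p0⊥ ⊗ p0⊥)
    [Ax]  ⊢ p0, p0⊥
    [Ax]  ⊢ p0, p0⊥

Result: YES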